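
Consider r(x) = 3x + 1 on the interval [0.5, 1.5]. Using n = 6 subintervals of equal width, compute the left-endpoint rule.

3.75

Δx = (1.5 − 0.5)/6 = 1/6.
Left endpoints: 0.5, 2/3, 5/6, 1, 7/6, 4/3.
r(0.5) = 2.5, r(2/3) = 3, r(5/6) = 3.5, r(1) = 4, r(7/6) = 4.5, r(4/3) = 5.
Sum = Δx · [r(0.5) + r(2/3) + r(5/6) + ...].
Sum = 3.75.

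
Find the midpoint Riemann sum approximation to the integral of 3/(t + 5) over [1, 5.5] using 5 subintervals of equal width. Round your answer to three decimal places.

Δt = (5.5 − 1)/5 = 0.9.
Midpoints: 1.45, 2.35, 3.25, 4.15, 5.05.
f(1.45) = 20/43, f(2.35) = 20/49, f(3.25) = 4/11, f(4.15) = 20/61, f(5.05) = 20/67.
Sum = Δt · [f(1.45) + f(2.35) + f(3.25) + f(4.15) + f(5.05)].
Sum ≈ 1.677.

1.677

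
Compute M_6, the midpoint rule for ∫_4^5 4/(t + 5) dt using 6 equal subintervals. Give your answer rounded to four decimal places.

Δt = (5 − 4)/6 = 1/6.
Midpoints: 49/12, 4.25, 53/12, 55/12, 4.75, 59/12.
f(49/12) = 48/109, f(4.25) = 16/37, f(53/12) = 48/113, f(55/12) = 48/115, f(4.75) = 16/39, f(59/12) = 48/119.
Sum = Δt · [f(49/12) + f(4.25) + f(53/12) + ...].
Sum ≈ 0.4214.

0.4214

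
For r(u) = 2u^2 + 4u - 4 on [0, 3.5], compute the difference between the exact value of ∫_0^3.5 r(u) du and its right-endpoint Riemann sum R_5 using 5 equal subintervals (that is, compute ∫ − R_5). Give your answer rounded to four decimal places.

Exact integral: ∫_0^3.5 r(u) du ≈ 39.083333.
R_5 = 53.13.
Error ≈ 39.083333 − 53.13 ≈ -14.0467.

-14.0467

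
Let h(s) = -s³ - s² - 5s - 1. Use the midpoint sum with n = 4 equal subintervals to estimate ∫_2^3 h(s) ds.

-36.0390625

Δs = (3 − 2)/4 = 0.25.
Midpoints: 2.125, 2.375, 2.625, 2.875.
h(2.125) = -13177/512, h(2.375) = -16339/512, h(2.625) = -20021/512, h(2.875) = -24271/512.
Sum = Δs · [h(2.125) + h(2.375) + h(2.625) + h(2.875)].
Sum = -36.0390625.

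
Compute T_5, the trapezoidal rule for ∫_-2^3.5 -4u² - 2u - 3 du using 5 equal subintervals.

-97.02

Δu = (3.5 − (-2))/5 = 1.1.
f(-2) = -15, f(-0.9) = -4.44, f(0.2) = -3.56, f(1.3) = -12.36, f(2.4) = -30.84, f(3.5) = -59.
T_5 = (Δu/2)·[f(u_0) + 2f(u_1) + ... + 2f(u_{4}) + f(u_5)].
Sum = -97.02.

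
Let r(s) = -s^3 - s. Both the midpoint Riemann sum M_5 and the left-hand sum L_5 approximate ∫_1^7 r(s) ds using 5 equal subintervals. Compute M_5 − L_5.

-182.88

M_5 = -615.36.
L_5 = -432.48.
M_5 − L_5 = -182.88.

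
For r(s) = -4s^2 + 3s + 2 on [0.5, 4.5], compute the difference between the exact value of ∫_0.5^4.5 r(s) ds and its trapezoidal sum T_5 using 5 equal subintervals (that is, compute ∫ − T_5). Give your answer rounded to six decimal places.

Exact integral: ∫_0.5^4.5 r(s) ds ≈ -83.33333333.
T_5 = -85.04.
Error ≈ -83.33333333 − (-85.04) ≈ 1.706667.

1.706667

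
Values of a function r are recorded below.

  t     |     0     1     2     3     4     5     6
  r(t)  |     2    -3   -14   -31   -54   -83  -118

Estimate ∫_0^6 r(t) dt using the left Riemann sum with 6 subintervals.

-183

Δt = 1.
Sum = 1·[2 + (-3) + (-14) + (-31) + (-54) + (-83)] = -183.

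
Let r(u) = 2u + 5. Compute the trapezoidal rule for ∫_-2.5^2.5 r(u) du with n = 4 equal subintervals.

25

Δu = (2.5 − (-2.5))/4 = 1.25.
r(-2.5) = 0, r(-1.25) = 2.5, r(0) = 5, r(1.25) = 7.5, r(2.5) = 10.
T_4 = (Δu/2)·[r(u_0) + 2r(u_1) + 2r(u_2) + 2r(u_3) + r(u_4)].
Sum = 25.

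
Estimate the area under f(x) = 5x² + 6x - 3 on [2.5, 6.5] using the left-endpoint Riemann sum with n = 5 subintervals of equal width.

448.2

Δx = (6.5 − 2.5)/5 = 0.8.
Left endpoints: 2.5, 3.3, 4.1, 4.9, 5.7.
f(2.5) = 43.25, f(3.3) = 71.25, f(4.1) = 105.65, f(4.9) = 146.45, f(5.7) = 193.65.
Sum = Δx · [f(2.5) + f(3.3) + f(4.1) + f(4.9) + f(5.7)].
Sum = 448.2.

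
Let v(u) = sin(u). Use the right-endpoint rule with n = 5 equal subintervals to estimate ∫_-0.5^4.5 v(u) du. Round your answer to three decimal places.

0.747

Δu = (4.5 − (-0.5))/5 = 1.
Right endpoints: 0.5, 1.5, 2.5, 3.5, 4.5.
v(0.5) ≈ 0.479, v(1.5) ≈ 0.997, v(2.5) ≈ 0.598, v(3.5) ≈ -0.351, v(4.5) ≈ -0.978.
Sum = Δu · [v(0.5) + v(1.5) + v(2.5) + v(3.5) + v(4.5)].
Sum ≈ 0.747.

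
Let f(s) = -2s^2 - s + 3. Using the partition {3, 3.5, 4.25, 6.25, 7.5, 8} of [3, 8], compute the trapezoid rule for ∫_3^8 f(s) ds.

Subinterval widths: 0.5, 0.75, 2, 1.25, 0.5.
f(3) = -18, f(3.5) = -25, f(4.25) = -37.375, f(6.25) = -81.375, f(7.5) = -117, f(8) = -133.
On each subinterval the trapezoid contributes (Δs_i/2)·[f(s_{i-1}) + f(s_i)].
Sum = -339.375.

-339.375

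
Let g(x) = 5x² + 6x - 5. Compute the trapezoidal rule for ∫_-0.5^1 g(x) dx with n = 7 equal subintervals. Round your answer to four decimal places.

-3.3176

Δx = (1 − (-0.5))/7 = 3/14.
g(-0.5) = -6.75, g(-2/7) = -309/49, g(-1/14) = -1059/196, g(1/7) = -198/49, g(5/14) = -435/196, g(4/7) = 3/49, g(11/14) = 549/196, g(1) = 6.
T_7 = (Δx/2)·[g(x_0) + 2g(x_1) + ... + 2g(x_{6}) + g(x_7)].
Sum ≈ -3.3176.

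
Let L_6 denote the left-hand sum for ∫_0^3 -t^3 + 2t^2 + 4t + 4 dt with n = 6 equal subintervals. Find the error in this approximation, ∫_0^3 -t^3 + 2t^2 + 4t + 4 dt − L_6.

Exact integral: ∫_0^3 f(t) dt = 27.75.
L_6 = 26.6875.
Error = 27.75 − 26.6875 = 1.0625.

1.0625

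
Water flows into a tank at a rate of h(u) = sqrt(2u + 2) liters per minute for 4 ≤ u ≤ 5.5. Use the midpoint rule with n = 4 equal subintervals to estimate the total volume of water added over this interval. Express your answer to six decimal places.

Δu = (5.5 − 4)/4 = 0.375.
Midpoints: 4.1875, 4.5625, 4.9375, 5.3125.
h(4.1875) ≈ 3.221025, h(4.5625) ≈ 3.335416, h(4.9375) ≈ 3.446012, h(5.3125) ≈ 3.553168.
Sum = Δu · [h(4.1875) + h(4.5625) + h(4.9375) + h(5.3125)].
Sum ≈ 5.083358.

5.083358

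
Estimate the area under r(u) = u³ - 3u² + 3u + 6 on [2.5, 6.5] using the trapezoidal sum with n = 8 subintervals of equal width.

Δu = (6.5 − 2.5)/8 = 0.5.
r(2.5) = 10.375, r(3) = 15, r(3.5) = 22.625, r(4) = 34, r(4.5) = 49.875, r(5) = 71, r(5.5) = 98.125, r(6) = 132, r(6.5) = 173.375.
T_8 = (Δu/2)·[r(u_0) + 2r(u_1) + ... + 2r(u_{7}) + r(u_8)].
Sum = 257.25.

257.25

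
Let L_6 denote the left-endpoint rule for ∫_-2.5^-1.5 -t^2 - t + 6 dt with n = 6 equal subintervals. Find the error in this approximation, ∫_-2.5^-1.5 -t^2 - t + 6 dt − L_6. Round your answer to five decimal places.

0.25463

Exact integral: ∫_-2.5^-1.5 f(t) dt ≈ 3.9166667.
L_6 ≈ 3.6620370.
Error ≈ 3.9166667 − 3.6620370 ≈ 0.25463.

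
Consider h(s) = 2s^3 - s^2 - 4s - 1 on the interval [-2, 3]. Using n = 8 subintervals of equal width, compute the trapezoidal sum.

Δs = (3 − (-2))/8 = 0.625.
h(-2) = -13, h(-1.375) = -2.58984375, h(-0.75) = 0.59375, h(-0.125) = -0.51953125, h(0.5) = -3, h(1.125) = -3.91796875, h(1.75) = -0.34375, h(2.375) = 10.65234375, h(3) = 32.
T_8 = (Δs/2)·[h(s_0) + 2h(s_1) + ... + 2h(s_{7}) + h(s_8)].
Sum = 6.484375.

6.484375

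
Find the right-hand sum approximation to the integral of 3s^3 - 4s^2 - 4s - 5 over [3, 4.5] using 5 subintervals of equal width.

Δs = (4.5 − 3)/5 = 0.3.
Right endpoints: 3.3, 3.6, 3.9, 4.2, 4.5.
f(3.3) = 46.051, f(3.6) = 68.728, f(3.9) = 96.517, f(4.2) = 129.904, f(4.5) = 169.375.
Sum = Δs · [f(3.3) + f(3.6) + f(3.9) + f(4.2) + f(4.5)].
Sum = 153.1725.

153.1725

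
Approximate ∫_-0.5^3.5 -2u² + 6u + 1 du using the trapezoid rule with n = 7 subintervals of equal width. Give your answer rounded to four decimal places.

10.8980

Δu = (3.5 − (-0.5))/7 = 4/7.
f(-0.5) = -2.5, f(1/14) = 139/98, f(9/14) = 395/98, f(17/14) = 523/98, f(25/14) = 523/98, f(33/14) = 395/98, f(41/14) = 139/98, f(3.5) = -2.5.
T_7 = (Δu/2)·[f(u_0) + 2f(u_1) + ... + 2f(u_{6}) + f(u_7)].
Sum ≈ 10.8980.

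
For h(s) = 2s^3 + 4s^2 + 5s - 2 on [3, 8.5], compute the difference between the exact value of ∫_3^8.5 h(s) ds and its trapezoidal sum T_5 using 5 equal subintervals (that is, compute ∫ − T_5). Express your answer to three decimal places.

Exact integral: ∫_3^8.5 h(s) ds ≈ 3499.48958.
T_5 = 3542.1925.
Error ≈ 3499.48958 − 3542.1925 ≈ -42.703.

-42.703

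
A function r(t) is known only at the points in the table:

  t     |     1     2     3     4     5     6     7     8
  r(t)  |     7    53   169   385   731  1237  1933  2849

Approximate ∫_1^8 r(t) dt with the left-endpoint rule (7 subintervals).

Δt = 1.
Sum = 1·[7 + 53 + 169 + 385 + 731 + 1237 + 1933] = 4515.

4515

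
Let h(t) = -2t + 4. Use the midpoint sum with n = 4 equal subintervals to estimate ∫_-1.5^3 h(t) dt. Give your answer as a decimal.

11.25

Δt = (3 − (-1.5))/4 = 1.125.
Midpoints: -0.9375, 0.1875, 1.3125, 2.4375.
h(-0.9375) = 5.875, h(0.1875) = 3.625, h(1.3125) = 1.375, h(2.4375) = -0.875.
Sum = Δt · [h(-0.9375) + h(0.1875) + h(1.3125) + h(2.4375)].
Sum = 11.25.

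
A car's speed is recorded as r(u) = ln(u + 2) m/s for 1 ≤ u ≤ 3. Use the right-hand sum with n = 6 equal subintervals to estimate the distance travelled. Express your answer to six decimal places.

Δu = (3 − 1)/6 = 1/3.
Right endpoints: 4/3, 5/3, 2, 7/3, 8/3, 3.
r(4/3) ≈ 1.203973, r(5/3) ≈ 1.299283, r(2) ≈ 1.386294, r(7/3) ≈ 1.466337, r(8/3) ≈ 1.540445, r(3) ≈ 1.609438.
Sum = Δu · [r(4/3) + r(5/3) + r(2) + ...].
Sum ≈ 2.835257.

2.835257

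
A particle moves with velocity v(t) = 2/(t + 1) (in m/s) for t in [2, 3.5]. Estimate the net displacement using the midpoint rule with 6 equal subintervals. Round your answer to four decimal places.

0.8106

Δt = (3.5 − 2)/6 = 0.25.
Midpoints: 2.125, 2.375, 2.625, 2.875, 3.125, 3.375.
v(2.125) = 0.64, v(2.375) = 16/27, v(2.625) = 16/29, v(2.875) = 16/31, v(3.125) = 16/33, v(3.375) = 16/35.
Sum = Δt · [v(2.125) + v(2.375) + v(2.625) + ...].
Sum ≈ 0.8106.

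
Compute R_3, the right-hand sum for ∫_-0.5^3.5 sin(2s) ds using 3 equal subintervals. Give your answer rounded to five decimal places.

Δs = (3.5 − (-0.5))/3 = 4/3.
Right endpoints: 5/6, 13/6, 3.5.
f(5/6) ≈ 0.99541, f(13/6) ≈ -0.92901, f(3.5) ≈ 0.65699.
Sum = Δs · [f(5/6) + f(13/6) + f(3.5)].
Sum ≈ 0.96451.

0.96451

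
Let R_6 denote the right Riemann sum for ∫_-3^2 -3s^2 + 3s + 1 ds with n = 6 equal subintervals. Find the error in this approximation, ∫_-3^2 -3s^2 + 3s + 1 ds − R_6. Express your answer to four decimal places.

-10.7639

Exact integral: ∫_-3^2 f(s) ds = -37.5.
R_6 ≈ -26.736111.
Error ≈ -37.5 − (-26.736111) ≈ -10.7639.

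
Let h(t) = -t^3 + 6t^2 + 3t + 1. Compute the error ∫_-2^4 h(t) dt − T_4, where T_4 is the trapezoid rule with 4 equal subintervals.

-6.75

Exact integral: ∫_-2^4 h(t) dt = 108.
T_4 = 114.75.
Error = 108 − 114.75 = -6.75.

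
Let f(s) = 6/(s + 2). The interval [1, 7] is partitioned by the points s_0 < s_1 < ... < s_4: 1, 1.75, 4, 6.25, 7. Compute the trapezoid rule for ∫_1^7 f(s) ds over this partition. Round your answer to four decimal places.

6.7409

Subinterval widths: 0.75, 2.25, 2.25, 0.75.
f(1) = 2, f(1.75) = 1.6, f(4) = 1, f(6.25) = 8/11, f(7) = 2/3.
On each subinterval the trapezoid contributes (Δs_i/2)·[f(s_{i-1}) + f(s_i)].
Sum ≈ 6.7409.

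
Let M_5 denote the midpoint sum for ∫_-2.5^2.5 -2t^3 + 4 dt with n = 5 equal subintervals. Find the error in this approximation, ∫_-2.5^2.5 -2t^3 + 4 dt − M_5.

Exact integral: ∫_-2.5^2.5 f(t) dt = 20.
M_5 = 20.
Error = 20 − 20 = 0.

0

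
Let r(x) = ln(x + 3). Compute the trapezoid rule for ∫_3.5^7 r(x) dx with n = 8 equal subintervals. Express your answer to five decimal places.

Δx = (7 − 3.5)/8 = 0.4375.
r(3.5) ≈ 1.87180, r(3.9375) ≈ 1.93694, r(4.375) ≈ 1.99810, r(4.8125) ≈ 2.05573, r(5.25) ≈ 2.11021, r(5.6875) ≈ 2.16189, r(6.125) ≈ 2.21102, r(6.5625) ≈ 2.25785, r(7) ≈ 2.30259.
T_8 = (Δx/2)·[r(x_0) + 2r(x_1) + ... + 2r(x_{7}) + r(x_8)].
Sum ≈ 7.35828.

7.35828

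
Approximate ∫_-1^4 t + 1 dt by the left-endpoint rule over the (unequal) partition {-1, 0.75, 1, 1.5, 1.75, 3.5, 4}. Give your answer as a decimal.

Subinterval widths: 1.75, 0.25, 0.5, 0.25, 1.75, 0.5.
Left endpoints: -1, 0.75, 1, 1.5, 1.75, 3.5.
f(-1) = 0, f(0.75) = 1.75, f(1) = 2, f(1.5) = 2.5, f(1.75) = 2.75, f(3.5) = 4.5.
Sum = Σ Δt_i · f(t_i).
Sum = 9.125.

9.125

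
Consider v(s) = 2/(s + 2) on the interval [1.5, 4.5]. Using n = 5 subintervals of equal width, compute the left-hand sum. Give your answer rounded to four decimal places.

Δs = (4.5 − 1.5)/5 = 0.6.
Left endpoints: 1.5, 2.1, 2.7, 3.3, 3.9.
v(1.5) = 4/7, v(2.1) = 20/41, v(2.7) = 20/47, v(3.3) = 20/53, v(3.9) = 20/59.
Sum = Δs · [v(1.5) + v(2.1) + v(2.7) + v(3.3) + v(3.9)].
Sum ≈ 1.3207.

1.3207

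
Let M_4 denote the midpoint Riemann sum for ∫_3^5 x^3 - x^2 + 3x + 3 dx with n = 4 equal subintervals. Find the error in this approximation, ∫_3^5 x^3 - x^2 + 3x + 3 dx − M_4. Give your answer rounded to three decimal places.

0.458

Exact integral: ∫_3^5 f(x) dx ≈ 133.33333.
M_4 = 132.875.
Error ≈ 133.33333 − 132.875 ≈ 0.458.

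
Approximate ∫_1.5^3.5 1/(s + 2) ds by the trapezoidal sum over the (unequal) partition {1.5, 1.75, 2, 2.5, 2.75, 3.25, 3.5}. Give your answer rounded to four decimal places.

0.4526

Subinterval widths: 0.25, 0.25, 0.5, 0.25, 0.5, 0.25.
f(1.5) = 2/7, f(1.75) = 4/15, f(2) = 0.25, f(2.5) = 2/9, f(2.75) = 4/19, f(3.25) = 4/21, f(3.5) = 2/11.
On each subinterval the trapezoid contributes (Δs_i/2)·[f(s_{i-1}) + f(s_i)].
Sum ≈ 0.4526.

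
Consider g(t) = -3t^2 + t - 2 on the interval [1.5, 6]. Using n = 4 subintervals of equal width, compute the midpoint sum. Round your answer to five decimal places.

Δt = (6 − 1.5)/4 = 1.125.
Midpoints: 2.0625, 3.1875, 4.3125, 5.4375.
g(2.0625) = -12.69921875, g(3.1875) = -29.29296875, g(4.3125) = -53.48046875, g(5.4375) = -85.26171875.
Sum = Δt · [g(2.0625) + g(3.1875) + g(4.3125) + g(5.4375)].
Sum ≈ -203.32617.

-203.32617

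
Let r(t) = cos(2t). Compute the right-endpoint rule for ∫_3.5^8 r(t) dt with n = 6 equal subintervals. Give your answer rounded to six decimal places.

-1.022187

Δt = (8 − 3.5)/6 = 0.75.
Right endpoints: 4.25, 5, 5.75, 6.5, 7.25, 8.
r(4.25) ≈ -0.602012, r(5) ≈ -0.839072, r(5.75) ≈ 0.483305, r(6.5) ≈ 0.907447, r(7.25) ≈ -0.354924, r(8) ≈ -0.957659.
Sum = Δt · [r(4.25) + r(5) + r(5.75) + ...].
Sum ≈ -1.022187.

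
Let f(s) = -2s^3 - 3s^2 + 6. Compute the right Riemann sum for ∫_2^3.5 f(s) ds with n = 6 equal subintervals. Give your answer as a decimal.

Δs = (3.5 − 2)/6 = 0.25.
Right endpoints: 2.25, 2.5, 2.75, 3, 3.25, 3.5.
f(2.25) = -31.96875, f(2.5) = -44, f(2.75) = -58.28125, f(3) = -75, f(3.25) = -94.34375, f(3.5) = -116.5.
Sum = Δs · [f(2.25) + f(2.5) + f(2.75) + ...].
Sum = -105.0234375.

-105.0234375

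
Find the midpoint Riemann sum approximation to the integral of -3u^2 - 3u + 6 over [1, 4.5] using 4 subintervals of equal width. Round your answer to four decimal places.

Δu = (4.5 − 1)/4 = 0.875.
Midpoints: 1.4375, 2.3125, 3.1875, 4.0625.
f(1.4375) = -4.51171875, f(2.3125) = -16.98046875, f(3.1875) = -34.04296875, f(4.0625) = -55.69921875.
Sum = Δu · [f(1.4375) + f(2.3125) + f(3.1875) + f(4.0625)].
Sum ≈ -97.3301.

-97.3301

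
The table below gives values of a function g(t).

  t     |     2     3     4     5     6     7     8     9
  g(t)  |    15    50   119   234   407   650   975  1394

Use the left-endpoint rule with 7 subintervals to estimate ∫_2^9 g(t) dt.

2450

Δt = 1.
Sum = 1·[15 + 50 + 119 + 234 + 407 + 650 + 975] = 2450.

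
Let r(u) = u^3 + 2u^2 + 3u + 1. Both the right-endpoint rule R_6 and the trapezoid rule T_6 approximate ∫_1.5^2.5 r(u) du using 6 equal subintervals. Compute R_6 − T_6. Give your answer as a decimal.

1.9375

R_6 ≈ 25.641204.
T_6 ≈ 23.703704.
R_6 − T_6 = 1.9375.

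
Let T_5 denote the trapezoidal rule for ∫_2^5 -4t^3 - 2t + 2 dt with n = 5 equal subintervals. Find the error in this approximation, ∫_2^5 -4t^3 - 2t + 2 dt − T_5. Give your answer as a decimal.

7.56

Exact integral: ∫_2^5 f(t) dt = -624.
T_5 = -631.56.
Error = -624 − (-631.56) = 7.56.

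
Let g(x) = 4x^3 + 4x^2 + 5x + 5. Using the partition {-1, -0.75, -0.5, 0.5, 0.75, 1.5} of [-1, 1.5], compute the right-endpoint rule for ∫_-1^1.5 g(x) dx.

39.625

Subinterval widths: 0.25, 0.25, 1, 0.25, 0.75.
Right endpoints: -0.75, -0.5, 0.5, 0.75, 1.5.
g(-0.75) = 1.8125, g(-0.5) = 3, g(0.5) = 9, g(0.75) = 12.6875, g(1.5) = 35.
Sum = Σ Δx_i · g(x_i).
Sum = 39.625.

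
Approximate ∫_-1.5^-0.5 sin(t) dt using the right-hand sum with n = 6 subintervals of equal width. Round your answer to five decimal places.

-0.76180

Δt = (-0.5 − (-1.5))/6 = 1/6.
Right endpoints: -4/3, -7/6, -1, -5/6, -2/3, -0.5.
f(-4/3) ≈ -0.97194, f(-7/6) ≈ -0.91944, f(-1) ≈ -0.84147, f(-5/6) ≈ -0.74018, f(-2/3) ≈ -0.61837, f(-0.5) ≈ -0.47943.
Sum = Δt · [f(-4/3) + f(-7/6) + f(-1) + ...].
Sum ≈ -0.76180.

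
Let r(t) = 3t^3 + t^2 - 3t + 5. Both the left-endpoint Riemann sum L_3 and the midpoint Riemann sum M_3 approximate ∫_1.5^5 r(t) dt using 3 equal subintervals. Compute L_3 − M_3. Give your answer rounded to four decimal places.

-183.9627

L_3 ≈ 292.898148.
M_3 ≈ 476.860822.
L_3 − M_3 ≈ -183.9627.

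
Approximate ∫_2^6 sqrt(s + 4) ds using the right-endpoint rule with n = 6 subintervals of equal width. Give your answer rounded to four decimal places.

11.5198

Δs = (6 − 2)/6 = 2/3.
Right endpoints: 8/3, 10/3, 4, 14/3, 16/3, 6.
f(8/3) ≈ 2.5820, f(10/3) ≈ 2.7080, f(4) ≈ 2.8284, f(14/3) ≈ 2.9439, f(16/3) ≈ 3.0551, f(6) ≈ 3.1623.
Sum = Δs · [f(8/3) + f(10/3) + f(4) + ...].
Sum ≈ 11.5198.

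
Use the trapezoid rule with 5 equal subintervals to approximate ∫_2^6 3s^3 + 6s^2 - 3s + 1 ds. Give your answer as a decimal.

Δs = (6 − 2)/5 = 0.8.
f(2) = 43, f(2.8) = 105.496, f(3.6) = 207.928, f(4.4) = 359.512, f(5.2) = 569.464, f(6) = 847.
T_5 = (Δs/2)·[f(s_0) + 2f(s_1) + ... + 2f(s_{4}) + f(s_5)].
Sum = 1349.92.

1349.92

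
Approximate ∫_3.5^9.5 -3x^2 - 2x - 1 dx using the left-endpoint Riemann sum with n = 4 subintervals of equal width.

-720.75

Δx = (9.5 − 3.5)/4 = 1.5.
Left endpoints: 3.5, 5, 6.5, 8.
f(3.5) = -44.75, f(5) = -86, f(6.5) = -140.75, f(8) = -209.
Sum = Δx · [f(3.5) + f(5) + f(6.5) + f(8)].
Sum = -720.75.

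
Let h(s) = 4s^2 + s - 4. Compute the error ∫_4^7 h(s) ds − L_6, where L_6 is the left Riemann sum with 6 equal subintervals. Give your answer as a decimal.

Exact integral: ∫_4^7 h(s) ds = 376.5.
L_6 = 343.25.
Error = 376.5 − 343.25 = 33.25.

33.25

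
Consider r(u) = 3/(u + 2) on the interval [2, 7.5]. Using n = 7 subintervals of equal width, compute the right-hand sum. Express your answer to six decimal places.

Δu = (7.5 − 2)/7 = 11/14.
Right endpoints: 39/14, 25/7, 61/14, 36/7, 83/14, 47/7, 7.5.
r(39/14) = 42/67, r(25/7) = 7/13, r(61/14) = 42/89, r(36/7) = 0.42, r(83/14) = 14/37, r(47/7) = 21/61, r(7.5) = 6/19.
Sum = Δu · [r(39/14) + r(25/7) + r(61/14) + ...].
Sum ≈ 2.432310.

2.432310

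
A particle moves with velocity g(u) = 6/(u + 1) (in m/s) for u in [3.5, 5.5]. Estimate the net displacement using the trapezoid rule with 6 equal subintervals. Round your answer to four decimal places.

2.2078

Δu = (5.5 − 3.5)/6 = 1/3.
g(3.5) = 4/3, g(23/6) = 36/29, g(25/6) = 36/31, g(4.5) = 12/11, g(29/6) = 36/35, g(31/6) = 36/37, g(5.5) = 12/13.
T_6 = (Δu/2)·[g(u_0) + 2g(u_1) + ... + 2g(u_{5}) + g(u_6)].
Sum ≈ 2.2078.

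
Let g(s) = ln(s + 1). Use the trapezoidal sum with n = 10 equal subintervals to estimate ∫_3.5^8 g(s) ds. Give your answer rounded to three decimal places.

8.505

Δs = (8 − 3.5)/10 = 0.45.
g(3.5) ≈ 1.504, g(3.95) ≈ 1.599, g(4.4) ≈ 1.686, g(4.85) ≈ 1.766, g(5.3) ≈ 1.841, g(5.75) ≈ 1.910, g(6.2) ≈ 1.974, g(6.65) ≈ 2.035, g(7.1) ≈ 2.092, g(7.55) ≈ 2.146, g(8) ≈ 2.197.
T_10 = (Δs/2)·[g(s_0) + 2g(s_1) + ... + 2g(s_{9}) + g(s_10)].
Sum ≈ 8.505.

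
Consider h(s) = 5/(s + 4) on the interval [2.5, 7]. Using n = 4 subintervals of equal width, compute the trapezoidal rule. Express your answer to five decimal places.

2.63856

Δs = (7 − 2.5)/4 = 1.125.
h(2.5) = 10/13, h(3.625) = 40/61, h(4.75) = 4/7, h(5.875) = 40/79, h(7) = 5/11.
T_4 = (Δs/2)·[h(s_0) + 2h(s_1) + 2h(s_2) + 2h(s_3) + h(s_4)].
Sum ≈ 2.63856.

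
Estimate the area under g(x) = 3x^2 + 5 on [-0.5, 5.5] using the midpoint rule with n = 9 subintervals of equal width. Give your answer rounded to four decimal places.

Δx = (5.5 − (-0.5))/9 = 2/3.
Midpoints: -1/6, 0.5, 7/6, 11/6, 2.5, 19/6, 23/6, 4.5, 31/6.
g(-1/6) = 61/12, g(0.5) = 5.75, g(7/6) = 109/12, g(11/6) = 181/12, g(2.5) = 23.75, g(19/6) = 421/12, g(23/6) = 589/12, g(4.5) = 65.75, g(31/6) = 1021/12.
Sum = Δx · [g(-1/6) + g(0.5) + g(7/6) + ...].
Sum ≈ 195.8333.

195.8333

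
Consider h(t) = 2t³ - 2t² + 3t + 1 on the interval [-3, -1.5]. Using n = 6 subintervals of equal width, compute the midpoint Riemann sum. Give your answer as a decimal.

-62.22265625

Δt = (-1.5 − (-3))/6 = 0.25.
Midpoints: -2.875, -2.625, -2.375, -2.125, -1.875, -1.625.
h(-2.875) = -71.68359375, h(-2.625) = -56.83203125, h(-2.375) = -44.19921875, h(-2.125) = -33.59765625, h(-1.875) = -24.83984375, h(-1.625) = -17.73828125.
Sum = Δt · [h(-2.875) + h(-2.625) + h(-2.375) + ...].
Sum = -62.22265625.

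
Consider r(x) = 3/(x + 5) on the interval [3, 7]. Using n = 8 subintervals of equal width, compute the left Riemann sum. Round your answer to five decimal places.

1.24819

Δx = (7 − 3)/8 = 0.5.
Left endpoints: 3, 3.5, 4, 4.5, 5, 5.5, 6, 6.5.
r(3) = 0.375, r(3.5) = 6/17, r(4) = 1/3, r(4.5) = 6/19, r(5) = 0.3, r(5.5) = 2/7, r(6) = 3/11, r(6.5) = 6/23.
Sum = Δx · [r(3) + r(3.5) + r(4) + ...].
Sum ≈ 1.24819.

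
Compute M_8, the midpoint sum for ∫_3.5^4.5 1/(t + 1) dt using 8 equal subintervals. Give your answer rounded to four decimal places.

0.2007

Δt = (4.5 − 3.5)/8 = 0.125.
Midpoints: 3.5625, 3.6875, 3.8125, 3.9375, 4.0625, 4.1875, 4.3125, 4.4375.
f(3.5625) = 16/73, f(3.6875) = 16/75, f(3.8125) = 16/77, f(3.9375) = 16/79, f(4.0625) = 16/81, f(4.1875) = 16/83, f(4.3125) = 16/85, f(4.4375) = 16/87.
Sum = Δt · [f(3.5625) + f(3.6875) + f(3.8125) + ...].
Sum ≈ 0.2007.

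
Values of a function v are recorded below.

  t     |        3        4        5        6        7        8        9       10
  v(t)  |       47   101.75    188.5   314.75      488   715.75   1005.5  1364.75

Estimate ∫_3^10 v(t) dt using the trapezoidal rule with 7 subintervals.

3520.125

Δt = 1.
T_7 = (1/2)·[47 + 2·101.75 + 2·188.5 + 2·314.75 + 2·488 + 2·715.75 + 2·1005.5 + 1364.75] = 3520.125.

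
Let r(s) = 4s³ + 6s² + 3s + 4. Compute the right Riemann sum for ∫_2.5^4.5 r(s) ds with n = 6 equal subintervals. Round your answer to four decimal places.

Δs = (4.5 − 2.5)/6 = 1/3.
Right endpoints: 17/6, 19/6, 3.5, 23/6, 25/6, 4.5.
r(17/6) = 8189/54, r(19/6) = 10837/54, r(3.5) = 259.5, r(23/6) = 17765/54, r(25/6) = 22141/54, r(4.5) = 503.5.
Sum = Δs · [r(17/6) + r(19/6) + r(3.5) + ...].
Sum ≈ 618.1111.

618.1111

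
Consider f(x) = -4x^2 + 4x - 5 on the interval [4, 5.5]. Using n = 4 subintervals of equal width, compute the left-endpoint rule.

Δx = (5.5 − 4)/4 = 0.375.
Left endpoints: 4, 4.375, 4.75, 5.125.
f(4) = -53, f(4.375) = -64.0625, f(4.75) = -76.25, f(5.125) = -89.5625.
Sum = Δx · [f(4) + f(4.375) + f(4.75) + f(5.125)].
Sum = -106.078125.

-106.078125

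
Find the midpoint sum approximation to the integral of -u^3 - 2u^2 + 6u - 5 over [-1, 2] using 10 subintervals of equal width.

Δu = (2 − (-1))/10 = 0.3.
Midpoints: -0.85, -0.55, -0.25, 0.05, 0.35, 0.65, 0.95, 1.25, 1.55, 1.85.
f(-0.85) = -10.930875, f(-0.55) = -8.738625, f(-0.25) = -6.609375, f(0.05) = -4.705125, f(0.35) = -3.187875, f(0.65) = -2.219625, f(0.95) = -1.962375, f(1.25) = -2.578125, f(1.55) = -4.228875, f(1.85) = -7.076625.
Sum = Δu · [f(-0.85) + f(-0.55) + f(-0.25) + ...].
Sum = -15.67125.

-15.67125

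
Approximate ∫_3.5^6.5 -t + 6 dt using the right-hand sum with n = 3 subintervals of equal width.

1.5

Δt = (6.5 − 3.5)/3 = 1.
Right endpoints: 4.5, 5.5, 6.5.
f(4.5) = 1.5, f(5.5) = 0.5, f(6.5) = -0.5.
Sum = Δt · [f(4.5) + f(5.5) + f(6.5)].
Sum = 1.5.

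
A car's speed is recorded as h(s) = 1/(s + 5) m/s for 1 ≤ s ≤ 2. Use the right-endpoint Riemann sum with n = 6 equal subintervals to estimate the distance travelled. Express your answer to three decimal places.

Δs = (2 − 1)/6 = 1/6.
Right endpoints: 7/6, 4/3, 1.5, 5/3, 11/6, 2.
h(7/6) = 6/37, h(4/3) = 3/19, h(1.5) = 2/13, h(5/3) = 0.15, h(11/6) = 6/41, h(2) = 1/7.
Sum = Δs · [h(7/6) + h(4/3) + h(1.5) + ...].
Sum ≈ 0.152.

0.152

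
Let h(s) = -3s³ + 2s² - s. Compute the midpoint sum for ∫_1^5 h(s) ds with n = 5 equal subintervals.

-392

Δs = (5 − 1)/5 = 0.8.
Midpoints: 1.4, 2.2, 3, 3.8, 4.6.
h(1.4) = -5.712, h(2.2) = -24.464, h(3) = -66, h(3.8) = -139.536, h(4.6) = -254.288.
Sum = Δs · [h(1.4) + h(2.2) + h(3) + h(3.8) + h(4.6)].
Sum = -392.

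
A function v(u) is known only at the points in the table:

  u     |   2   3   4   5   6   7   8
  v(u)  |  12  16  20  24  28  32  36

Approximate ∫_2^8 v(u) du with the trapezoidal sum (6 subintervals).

144

Δu = 1.
T_6 = (1/2)·[12 + 2·16 + 2·20 + 2·24 + 2·28 + 2·32 + 36] = 144.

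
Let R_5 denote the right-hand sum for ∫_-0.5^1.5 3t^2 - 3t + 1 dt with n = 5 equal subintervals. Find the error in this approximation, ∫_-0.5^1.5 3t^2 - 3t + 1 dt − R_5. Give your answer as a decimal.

-0.16

Exact integral: ∫_-0.5^1.5 f(t) dt = 2.5.
R_5 = 2.66.
Error = 2.5 − 2.66 = -0.16.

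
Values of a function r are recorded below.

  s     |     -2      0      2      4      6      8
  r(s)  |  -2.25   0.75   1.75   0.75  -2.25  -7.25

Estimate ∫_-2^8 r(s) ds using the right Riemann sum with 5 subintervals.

Δs = 2.
Sum = 2·[0.75 + 1.75 + 0.75 + (-2.25) + (-7.25)] = -12.5.

-12.5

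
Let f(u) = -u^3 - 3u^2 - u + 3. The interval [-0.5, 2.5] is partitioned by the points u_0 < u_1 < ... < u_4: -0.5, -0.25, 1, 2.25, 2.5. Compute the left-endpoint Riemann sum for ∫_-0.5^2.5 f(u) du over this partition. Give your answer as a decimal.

Subinterval widths: 0.25, 1.25, 1.25, 0.25.
Left endpoints: -0.5, -0.25, 1, 2.25.
f(-0.5) = 2.875, f(-0.25) = 3.078125, f(1) = -2, f(2.25) = -25.828125.
Sum = Σ Δu_i · f(u_i).
Sum = -4.390625.

-4.390625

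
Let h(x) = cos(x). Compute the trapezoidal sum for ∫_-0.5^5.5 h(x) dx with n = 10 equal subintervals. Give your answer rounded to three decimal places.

-0.219

Δx = (5.5 − (-0.5))/10 = 0.6.
h(-0.5) ≈ 0.878, h(0.1) ≈ 0.995, h(0.7) ≈ 0.765, h(1.3) ≈ 0.267, h(1.9) ≈ -0.323, h(2.5) ≈ -0.801, h(3.1) ≈ -0.999, h(3.7) ≈ -0.848, h(4.3) ≈ -0.401, h(4.9) ≈ 0.187, h(5.5) ≈ 0.709.
T_10 = (Δx/2)·[h(x_0) + 2h(x_1) + ... + 2h(x_{9}) + h(x_10)].
Sum ≈ -0.219.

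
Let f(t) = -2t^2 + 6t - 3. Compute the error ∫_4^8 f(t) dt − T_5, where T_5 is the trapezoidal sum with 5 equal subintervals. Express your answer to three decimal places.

0.853

Exact integral: ∫_4^8 f(t) dt ≈ -166.66667.
T_5 = -167.52.
Error ≈ -166.66667 − (-167.52) ≈ 0.853.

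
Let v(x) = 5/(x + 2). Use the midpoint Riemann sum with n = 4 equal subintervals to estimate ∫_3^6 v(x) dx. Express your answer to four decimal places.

Δx = (6 − 3)/4 = 0.75.
Midpoints: 3.375, 4.125, 4.875, 5.625.
v(3.375) = 40/43, v(4.125) = 40/49, v(4.875) = 8/11, v(5.625) = 40/61.
Sum = Δx · [v(3.375) + v(4.125) + v(4.875) + v(5.625)].
Sum ≈ 2.3472.

2.3472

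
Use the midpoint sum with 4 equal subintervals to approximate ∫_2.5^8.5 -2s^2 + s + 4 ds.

-339.75

Δs = (8.5 − 2.5)/4 = 1.5.
Midpoints: 3.25, 4.75, 6.25, 7.75.
f(3.25) = -13.875, f(4.75) = -36.375, f(6.25) = -67.875, f(7.75) = -108.375.
Sum = Δs · [f(3.25) + f(4.75) + f(6.25) + f(7.75)].
Sum = -339.75.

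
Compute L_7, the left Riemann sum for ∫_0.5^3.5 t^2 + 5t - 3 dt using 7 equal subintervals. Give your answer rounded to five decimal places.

Δt = (3.5 − 0.5)/7 = 3/7.
Left endpoints: 0.5, 13/14, 19/14, 25/14, 31/14, 37/14, 43/14.
f(0.5) = -0.25, f(13/14) = 491/196, f(19/14) = 1103/196, f(25/14) = 1787/196, f(31/14) = 2543/196, f(37/14) = 3371/196, f(43/14) = 4271/196.
Sum = Δt · [f(0.5) + f(13/14) + f(19/14) + ...].
Sum ≈ 29.55612.

29.55612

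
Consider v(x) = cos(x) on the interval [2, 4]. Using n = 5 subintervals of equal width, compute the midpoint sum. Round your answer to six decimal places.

Δx = (4 − 2)/5 = 0.4.
Midpoints: 2.2, 2.6, 3, 3.4, 3.8.
v(2.2) ≈ -0.588501, v(2.6) ≈ -0.856889, v(3) ≈ -0.989992, v(3.4) ≈ -0.966798, v(3.8) ≈ -0.790968.
Sum = Δx · [v(2.2) + v(2.6) + v(3) + v(3.4) + v(3.8)].
Sum ≈ -1.677259.

-1.677259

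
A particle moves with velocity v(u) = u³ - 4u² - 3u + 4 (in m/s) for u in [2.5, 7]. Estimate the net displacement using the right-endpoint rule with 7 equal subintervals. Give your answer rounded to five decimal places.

Δu = (7 − 2.5)/7 = 9/14.
Right endpoints: 22/7, 53/14, 31/7, 71/14, 40/7, 89/14, 7.
v(22/7) = -4766/343, v(53/14) = -28615/2744, v(31/7) = -302/343, v(71/14) = 44843/2744, v(40/7) = 14692/343, v(89/14) = 220037/2744, v(7) = 130.
Sum = Δu · [v(22/7) + v(53/14) + v(31/7) + ...].
Sum ≈ 156.96046.

156.96046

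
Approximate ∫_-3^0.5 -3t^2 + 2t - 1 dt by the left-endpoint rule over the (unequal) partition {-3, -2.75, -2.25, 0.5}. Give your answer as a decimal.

Subinterval widths: 0.25, 0.5, 2.75.
Left endpoints: -3, -2.75, -2.25.
f(-3) = -34, f(-2.75) = -29.1875, f(-2.25) = -20.6875.
Sum = Σ Δt_i · f(t_i).
Sum = -79.984375.

-79.984375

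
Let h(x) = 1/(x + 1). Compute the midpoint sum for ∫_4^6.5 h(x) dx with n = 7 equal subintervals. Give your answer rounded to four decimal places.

Δx = (6.5 − 4)/7 = 5/14.
Midpoints: 117/28, 127/28, 137/28, 5.25, 157/28, 167/28, 177/28.
h(117/28) = 28/145, h(127/28) = 28/155, h(137/28) = 28/165, h(5.25) = 0.16, h(157/28) = 28/185, h(167/28) = 28/195, h(177/28) = 28/205.
Sum = Δx · [h(117/28) + h(127/28) + h(137/28) + ...].
Sum ≈ 0.4053.

0.4053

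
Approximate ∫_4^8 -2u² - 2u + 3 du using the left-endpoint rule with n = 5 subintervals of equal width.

-293.92

Δu = (8 − 4)/5 = 0.8.
Left endpoints: 4, 4.8, 5.6, 6.4, 7.2.
f(4) = -37, f(4.8) = -52.68, f(5.6) = -70.92, f(6.4) = -91.72, f(7.2) = -115.08.
Sum = Δu · [f(4) + f(4.8) + f(5.6) + f(6.4) + f(7.2)].
Sum = -293.92.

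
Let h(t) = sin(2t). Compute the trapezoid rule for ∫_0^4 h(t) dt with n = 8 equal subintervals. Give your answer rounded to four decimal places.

0.5242

Δt = (4 − 0)/8 = 0.5.
h(0) ≈ 0.0000, h(0.5) ≈ 0.8415, h(1) ≈ 0.9093, h(1.5) ≈ 0.1411, h(2) ≈ -0.7568, h(2.5) ≈ -0.9589, h(3) ≈ -0.2794, h(3.5) ≈ 0.6570, h(4) ≈ 0.9894.
T_8 = (Δt/2)·[h(t_0) + 2h(t_1) + ... + 2h(t_{7}) + h(t_8)].
Sum ≈ 0.5242.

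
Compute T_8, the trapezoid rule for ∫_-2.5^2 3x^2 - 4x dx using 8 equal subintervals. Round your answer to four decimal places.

Δx = (2 − (-2.5))/8 = 0.5625.
f(-2.5) = 28.75, f(-1.9375) = 19.01171875, f(-1.375) = 11.171875, f(-0.8125) = 5.23046875, f(-0.25) = 1.1875, f(0.3125) = -0.95703125, f(0.875) = -1.203125, f(1.4375) = 0.44921875, f(2) = 4.
T_8 = (Δx/2)·[f(x_0) + 2f(x_1) + ... + 2f(x_{7}) + f(x_8)].
Sum ≈ 28.8369.

28.8369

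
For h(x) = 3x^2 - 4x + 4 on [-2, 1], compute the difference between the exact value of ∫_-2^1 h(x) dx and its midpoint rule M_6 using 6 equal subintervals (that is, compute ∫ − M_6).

0.1875

Exact integral: ∫_-2^1 h(x) dx = 27.
M_6 = 26.8125.
Error = 27 − 26.8125 = 0.1875.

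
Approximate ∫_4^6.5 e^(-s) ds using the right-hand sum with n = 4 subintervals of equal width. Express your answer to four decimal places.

0.0121

Δs = (6.5 − 4)/4 = 0.625.
Right endpoints: 4.625, 5.25, 5.875, 6.5.
f(4.625) ≈ 0.0098, f(5.25) ≈ 0.0052, f(5.875) ≈ 0.0028, f(6.5) ≈ 0.0015.
Sum = Δs · [f(4.625) + f(5.25) + f(5.875) + f(6.5)].
Sum ≈ 0.0121.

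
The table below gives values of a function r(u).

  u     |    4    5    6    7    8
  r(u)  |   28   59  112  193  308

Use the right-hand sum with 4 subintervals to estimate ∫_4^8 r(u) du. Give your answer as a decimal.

Δu = 1.
Sum = 1·[59 + 112 + 193 + 308] = 672.

672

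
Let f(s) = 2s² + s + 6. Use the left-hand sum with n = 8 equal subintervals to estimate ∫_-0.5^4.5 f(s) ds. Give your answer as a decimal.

87.421875

Δs = (4.5 − (-0.5))/8 = 0.625.
Left endpoints: -0.5, 0.125, 0.75, 1.375, 2, 2.625, 3.25, 3.875.
f(-0.5) = 6, f(0.125) = 6.15625, f(0.75) = 7.875, f(1.375) = 11.15625, f(2) = 16, f(2.625) = 22.40625, f(3.25) = 30.375, f(3.875) = 39.90625.
Sum = Δs · [f(-0.5) + f(0.125) + f(0.75) + ...].
Sum = 87.421875.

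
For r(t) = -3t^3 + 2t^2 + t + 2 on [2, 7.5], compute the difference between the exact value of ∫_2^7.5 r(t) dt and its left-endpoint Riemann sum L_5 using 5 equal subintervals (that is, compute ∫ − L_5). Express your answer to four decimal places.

Exact integral: ∫_2^7.5 r(t) dt ≈ -2048.005208.
L_5 = -1470.81.
Error ≈ -2048.005208 − (-1470.81) ≈ -577.1952.

-577.1952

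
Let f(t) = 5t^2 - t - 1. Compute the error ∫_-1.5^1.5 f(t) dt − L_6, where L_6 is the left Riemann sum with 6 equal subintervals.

Exact integral: ∫_-1.5^1.5 f(t) dt = 8.25.
L_6 = 9.625.
Error = 8.25 − 9.625 = -1.375.

-1.375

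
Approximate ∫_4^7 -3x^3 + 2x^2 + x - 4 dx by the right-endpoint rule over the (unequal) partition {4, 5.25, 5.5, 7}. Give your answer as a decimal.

-1973.44921875

Subinterval widths: 1.25, 0.25, 1.5.
Right endpoints: 5.25, 5.5, 7.
f(5.25) = -377.734375, f(5.5) = -437.125, f(7) = -928.
Sum = Σ Δx_i · f(x_i).
Sum = -1973.44921875.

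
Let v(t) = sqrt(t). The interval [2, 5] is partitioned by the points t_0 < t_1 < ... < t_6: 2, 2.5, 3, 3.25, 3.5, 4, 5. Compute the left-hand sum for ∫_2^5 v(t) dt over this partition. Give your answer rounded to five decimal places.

Subinterval widths: 0.5, 0.5, 0.25, 0.25, 0.5, 1.
Left endpoints: 2, 2.5, 3, 3.25, 3.5, 4.
v(2) ≈ 1.41421, v(2.5) ≈ 1.58114, v(3) ≈ 1.73205, v(3.25) ≈ 1.80278, v(3.5) ≈ 1.87083, v(4) ≈ 2.00000.
Sum = Σ Δt_i · v(t_i).
Sum ≈ 5.31680.

5.31680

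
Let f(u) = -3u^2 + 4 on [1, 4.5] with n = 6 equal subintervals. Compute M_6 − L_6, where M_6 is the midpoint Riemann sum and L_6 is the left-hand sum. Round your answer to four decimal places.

M_6 ≈ -75.827257.
L_6 ≈ -59.876736.
M_6 − L_6 ≈ -15.9505.

-15.9505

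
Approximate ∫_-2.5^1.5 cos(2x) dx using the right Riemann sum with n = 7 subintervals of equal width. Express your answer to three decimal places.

-0.727

Δx = (1.5 − (-2.5))/7 = 4/7.
Right endpoints: -27/14, -19/14, -11/14, -3/14, 5/14, 13/14, 1.5.
f(-27/14) ≈ -0.755, f(-19/14) ≈ -0.910, f(-11/14) ≈ -0.001, f(-3/14) ≈ 0.910, f(5/14) ≈ 0.756, f(13/14) ≈ -0.282, f(1.5) ≈ -0.990.
Sum = Δx · [f(-27/14) + f(-19/14) + f(-11/14) + ...].
Sum ≈ -0.727.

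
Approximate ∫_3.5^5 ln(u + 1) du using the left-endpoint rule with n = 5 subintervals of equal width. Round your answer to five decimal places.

Δu = (5 − 3.5)/5 = 0.3.
Left endpoints: 3.5, 3.8, 4.1, 4.4, 4.7.
f(3.5) ≈ 1.50408, f(3.8) ≈ 1.56862, f(4.1) ≈ 1.62924, f(4.4) ≈ 1.68640, f(4.7) ≈ 1.74047.
Sum = Δu · [f(3.5) + f(3.8) + f(4.1) + f(4.4) + f(4.7)].
Sum ≈ 2.43864.

2.43864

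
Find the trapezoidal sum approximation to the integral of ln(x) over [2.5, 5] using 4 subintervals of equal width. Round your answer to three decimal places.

Δx = (5 − 2.5)/4 = 0.625.
f(2.5) ≈ 0.916, f(3.125) ≈ 1.139, f(3.75) ≈ 1.322, f(4.375) ≈ 1.476, f(5) ≈ 1.609.
T_4 = (Δx/2)·[f(x_0) + 2f(x_1) + 2f(x_2) + 2f(x_3) + f(x_4)].
Sum ≈ 3.250.

3.250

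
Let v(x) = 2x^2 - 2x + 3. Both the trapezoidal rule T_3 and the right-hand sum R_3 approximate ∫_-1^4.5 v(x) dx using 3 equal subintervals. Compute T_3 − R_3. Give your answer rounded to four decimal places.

T_3 ≈ 64.828704.
R_3 ≈ 90.037037.
T_3 − R_3 ≈ -25.2083.

-25.2083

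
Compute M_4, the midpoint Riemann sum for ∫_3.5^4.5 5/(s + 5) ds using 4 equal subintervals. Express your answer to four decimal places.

Δs = (4.5 − 3.5)/4 = 0.25.
Midpoints: 3.625, 3.875, 4.125, 4.375.
f(3.625) = 40/69, f(3.875) = 40/71, f(4.125) = 40/73, f(4.375) = 8/15.
Sum = Δs · [f(3.625) + f(3.875) + f(4.125) + f(4.375)].
Sum ≈ 0.5561.

0.5561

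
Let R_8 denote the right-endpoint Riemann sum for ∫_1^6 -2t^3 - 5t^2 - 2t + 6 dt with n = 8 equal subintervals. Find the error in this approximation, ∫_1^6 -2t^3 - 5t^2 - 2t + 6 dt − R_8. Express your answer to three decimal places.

200.651

Exact integral: ∫_1^6 f(t) dt ≈ -1010.83333.
R_8 = -1211.484375.
Error ≈ -1010.83333 − (-1211.484375) ≈ 200.651.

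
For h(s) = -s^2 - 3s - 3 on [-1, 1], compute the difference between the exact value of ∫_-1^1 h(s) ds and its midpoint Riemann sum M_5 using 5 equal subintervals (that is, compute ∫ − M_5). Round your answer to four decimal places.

Exact integral: ∫_-1^1 h(s) ds ≈ -6.666667.
M_5 = -6.64.
Error ≈ -6.666667 − (-6.64) ≈ -0.0267.

-0.0267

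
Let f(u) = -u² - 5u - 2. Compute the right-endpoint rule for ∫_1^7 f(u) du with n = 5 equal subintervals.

-294.24

Δu = (7 − 1)/5 = 1.2.
Right endpoints: 2.2, 3.4, 4.6, 5.8, 7.
f(2.2) = -17.84, f(3.4) = -30.56, f(4.6) = -46.16, f(5.8) = -64.64, f(7) = -86.
Sum = Δu · [f(2.2) + f(3.4) + f(4.6) + f(5.8) + f(7)].
Sum = -294.24.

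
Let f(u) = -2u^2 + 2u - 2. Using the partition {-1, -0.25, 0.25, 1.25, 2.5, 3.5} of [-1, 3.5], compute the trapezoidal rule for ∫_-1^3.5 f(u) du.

Subinterval widths: 0.75, 0.5, 1, 1.25, 1.
f(-1) = -6, f(-0.25) = -2.625, f(0.25) = -1.625, f(1.25) = -2.625, f(2.5) = -9.5, f(3.5) = -19.5.
On each subinterval the trapezoid contributes (Δu_i/2)·[f(u_{i-1}) + f(u_i)].
Sum = -28.5.

-28.5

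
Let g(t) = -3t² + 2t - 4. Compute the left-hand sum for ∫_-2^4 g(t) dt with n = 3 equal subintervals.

-72

Δt = (4 − (-2))/3 = 2.
Left endpoints: -2, 0, 2.
g(-2) = -20, g(0) = -4, g(2) = -12.
Sum = Δt · [g(-2) + g(0) + g(2)].
Sum = -72.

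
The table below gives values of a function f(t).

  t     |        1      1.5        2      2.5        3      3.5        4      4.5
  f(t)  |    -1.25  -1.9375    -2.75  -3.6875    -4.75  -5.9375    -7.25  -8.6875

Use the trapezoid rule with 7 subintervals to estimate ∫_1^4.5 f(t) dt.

-15.640625

Δt = 0.5.
T_7 = (0.5/2)·[(-1.25) + 2·(-1.9375) + 2·(-2.75) + 2·(-3.6875) + 2·(-4.75) + 2·(-5.9375) + 2·(-7.25) + (-8.6875)] = -15.640625.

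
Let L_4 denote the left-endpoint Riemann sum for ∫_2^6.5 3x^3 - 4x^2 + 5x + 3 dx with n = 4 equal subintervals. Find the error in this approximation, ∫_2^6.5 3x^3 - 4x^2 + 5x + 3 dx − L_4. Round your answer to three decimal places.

344.013

Exact integral: ∫_2^6.5 f(x) dx = 1080.421875.
L_4 ≈ 736.40918.
Error ≈ 1080.421875 − 736.40918 ≈ 344.013.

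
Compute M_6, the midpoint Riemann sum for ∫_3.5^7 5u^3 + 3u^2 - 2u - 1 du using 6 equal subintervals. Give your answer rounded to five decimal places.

Δu = (7 − 3.5)/6 = 7/12.
Midpoints: 91/24, 4.375, 119/24, 133/24, 6.125, 161/24.
f(91/24) = 4245431/13824, f(4.375) = 238783/512, f(119/24) = 9294475/13824, f(133/24) = 12869753/13824, f(6.125) = 639085/512, f(161/24) = 22533421/13824.
Sum = Δu · [f(91/24) + f(4.375) + f(119/24) + ...].
Sum ≈ 3065.43338.

3065.43338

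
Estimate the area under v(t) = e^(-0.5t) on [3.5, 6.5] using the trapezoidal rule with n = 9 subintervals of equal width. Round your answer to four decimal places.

0.2706

Δt = (6.5 − 3.5)/9 = 1/3.
v(3.5) ≈ 0.1738, v(23/6) ≈ 0.1471, v(25/6) ≈ 0.1245, v(4.5) ≈ 0.1054, v(29/6) ≈ 0.0892, v(31/6) ≈ 0.0755, v(5.5) ≈ 0.0639, v(35/6) ≈ 0.0541, v(37/6) ≈ 0.0458, v(6.5) ≈ 0.0388.
T_9 = (Δt/2)·[v(t_0) + 2v(t_1) + ... + 2v(t_{8}) + v(t_9)].
Sum ≈ 0.2706.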